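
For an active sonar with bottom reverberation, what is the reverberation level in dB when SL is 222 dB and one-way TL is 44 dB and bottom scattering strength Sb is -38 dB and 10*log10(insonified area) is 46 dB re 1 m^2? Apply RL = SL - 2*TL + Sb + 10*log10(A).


142 dB


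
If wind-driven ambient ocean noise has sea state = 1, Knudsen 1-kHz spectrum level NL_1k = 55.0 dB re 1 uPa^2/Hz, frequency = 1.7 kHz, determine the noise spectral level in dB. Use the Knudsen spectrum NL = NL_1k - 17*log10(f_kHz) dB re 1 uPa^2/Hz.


NL = NL_1k - 17*log10(f_kHz) = 55.0 - 17*log10(1.7) = 55.0 - (3.92) = 51.08

51.08 dB


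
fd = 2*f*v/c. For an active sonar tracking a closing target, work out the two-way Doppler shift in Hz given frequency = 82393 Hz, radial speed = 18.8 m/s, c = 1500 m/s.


fd = 2*f*v/c = 2 * 82393 * 18.8 / 1500 = 2065.32

2065.32 Hz


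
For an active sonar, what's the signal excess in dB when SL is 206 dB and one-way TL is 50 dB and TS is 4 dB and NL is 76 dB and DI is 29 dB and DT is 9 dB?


SE = SL - 2*TL + TS - NL + DI - DT = 206 - 2*50 + (4) - 76 + 29 - 9 = 54

54 dB


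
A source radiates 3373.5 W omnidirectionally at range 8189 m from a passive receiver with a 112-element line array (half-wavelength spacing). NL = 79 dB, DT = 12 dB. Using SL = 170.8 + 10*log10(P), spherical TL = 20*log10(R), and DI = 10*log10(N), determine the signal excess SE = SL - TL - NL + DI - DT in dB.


Step 1: SL = 170.8 + 10*log10(3373.5) = 206.08 dB
Step 2: TL = 20*log10(8189) = 78.26 dB
Step 3: DI = 10*log10(112) = 20.49 dB
Step 4: SE = SL - TL - NL + DI - DT = 206.08 - 78.26 - 79 + 20.49 - 12 = 57.31

57.31 dB


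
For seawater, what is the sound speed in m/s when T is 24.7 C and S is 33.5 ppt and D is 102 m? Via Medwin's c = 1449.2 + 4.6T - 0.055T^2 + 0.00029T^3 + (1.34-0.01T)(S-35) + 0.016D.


c = 1449.2 + 4.6*24.7 - 0.055*24.7^2 + 0.00029*24.7^3 + (1.34 - 0.01*24.7)*(33.5 - 35) + 0.016*102 = 1533.63

1533.63 m/s


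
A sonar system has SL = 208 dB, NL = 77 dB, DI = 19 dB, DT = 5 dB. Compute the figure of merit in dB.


FOM = SL - NL + DI - DT = 208 - 77 + 19 - 5 = 145

145 dB


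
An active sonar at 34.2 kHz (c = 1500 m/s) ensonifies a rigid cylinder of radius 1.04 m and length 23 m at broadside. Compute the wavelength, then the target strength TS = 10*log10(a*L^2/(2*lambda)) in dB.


Step 1: lambda = c/f = 1500/34200 = 0.04386 m
Step 2: TS = 10*log10(a*L^2/(2*lambda)) = 10*log10(1.04*23^2/(2*0.04386)) = 37.97

37.97 dB


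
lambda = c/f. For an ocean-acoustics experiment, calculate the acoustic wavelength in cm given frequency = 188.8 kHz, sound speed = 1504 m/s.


lambda = c/f = 1504 / 188800 = 0.008 m = 0.8 cm

0.8 cm


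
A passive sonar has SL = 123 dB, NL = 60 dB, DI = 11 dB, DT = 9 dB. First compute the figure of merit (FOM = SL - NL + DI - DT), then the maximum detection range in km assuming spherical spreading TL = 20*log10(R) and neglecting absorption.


Step 1: FOM = SL - NL + DI - DT = 123 - 60 + 11 - 9 = 65 dB
Step 2: at max range FOM = TL = 20*log10(R), so R = 10^(65/20) = 1778.28 m = 1.78 km

1.78 km


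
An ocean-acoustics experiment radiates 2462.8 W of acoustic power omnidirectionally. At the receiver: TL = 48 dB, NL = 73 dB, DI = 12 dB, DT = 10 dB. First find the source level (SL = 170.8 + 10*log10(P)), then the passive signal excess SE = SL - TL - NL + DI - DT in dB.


Step 1: SL = 170.8 + 10*log10(2462.8) = 204.71 dB
Step 2: SE = SL - TL - NL + DI - DT = 204.71 - 48 - 73 + 12 - 10 = 85.71

85.71 dB


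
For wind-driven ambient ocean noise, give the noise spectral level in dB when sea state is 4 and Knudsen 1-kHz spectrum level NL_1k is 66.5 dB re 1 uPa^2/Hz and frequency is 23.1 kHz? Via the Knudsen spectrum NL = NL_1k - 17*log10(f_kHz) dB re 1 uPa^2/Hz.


NL = NL_1k - 17*log10(f_kHz) = 66.5 - 17*log10(23.1) = 66.5 - (23.18) = 43.32

43.32 dB


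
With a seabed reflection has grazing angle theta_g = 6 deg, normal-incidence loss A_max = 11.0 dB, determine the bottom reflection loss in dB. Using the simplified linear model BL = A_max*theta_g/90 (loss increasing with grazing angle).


0.73 dB


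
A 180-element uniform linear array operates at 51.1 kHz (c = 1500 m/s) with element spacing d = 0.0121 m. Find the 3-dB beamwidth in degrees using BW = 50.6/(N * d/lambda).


0.68 deg


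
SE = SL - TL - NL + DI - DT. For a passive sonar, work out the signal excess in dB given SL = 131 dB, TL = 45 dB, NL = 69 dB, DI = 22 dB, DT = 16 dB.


23 dB


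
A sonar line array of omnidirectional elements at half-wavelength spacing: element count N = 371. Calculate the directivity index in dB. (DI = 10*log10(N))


DI = 10*log10(371) = 25.69

25.69 dB


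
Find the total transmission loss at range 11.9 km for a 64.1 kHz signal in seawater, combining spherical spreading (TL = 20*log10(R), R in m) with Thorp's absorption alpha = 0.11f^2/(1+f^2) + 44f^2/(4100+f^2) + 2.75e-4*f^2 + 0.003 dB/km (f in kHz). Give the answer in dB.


Step 1 (Thorp): alpha = 0.11*4108.81/(1+4108.81) + 44*4108.81/(4100+4108.81) + 2.75e-4*4108.81 + 0.003 = 23.2665 dB/km
Step 2: TL_spread = 20*log10(11900) = 81.51 dB
Step 3: TL_abs = alpha*R = 23.2665 * 11.9 = 276.87 dB
Step 4: TL_total = 81.51 + 276.87 = 358.38

358.38 dB


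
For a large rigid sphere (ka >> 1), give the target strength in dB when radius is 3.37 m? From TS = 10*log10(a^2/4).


TS = 10*log10(3.37^2 / 4) = 10*log10(2.839225) = 4.53

4.53 dB


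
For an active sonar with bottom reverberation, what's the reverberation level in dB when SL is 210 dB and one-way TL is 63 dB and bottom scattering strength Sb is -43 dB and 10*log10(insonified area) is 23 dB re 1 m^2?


64 dB


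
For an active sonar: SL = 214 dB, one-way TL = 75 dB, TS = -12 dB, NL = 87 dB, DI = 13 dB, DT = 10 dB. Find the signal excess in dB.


SE = SL - 2*TL + TS - NL + DI - DT = 214 - 2*75 + (-12) - 87 + 13 - 10 = -32

-32 dB


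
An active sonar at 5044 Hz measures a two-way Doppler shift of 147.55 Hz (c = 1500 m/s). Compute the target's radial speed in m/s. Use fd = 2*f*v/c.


21.94 m/s


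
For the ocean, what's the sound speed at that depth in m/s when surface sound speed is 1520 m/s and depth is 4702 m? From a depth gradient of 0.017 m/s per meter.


1599.934 m/s


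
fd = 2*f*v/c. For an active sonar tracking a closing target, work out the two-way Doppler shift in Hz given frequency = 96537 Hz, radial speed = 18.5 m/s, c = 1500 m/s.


fd = 2*f*v/c = 2 * 96537 * 18.5 / 1500 = 2381.25

2381.25 Hz


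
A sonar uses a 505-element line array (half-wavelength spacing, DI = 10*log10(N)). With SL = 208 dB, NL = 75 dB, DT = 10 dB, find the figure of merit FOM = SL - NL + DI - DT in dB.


150.03 dB


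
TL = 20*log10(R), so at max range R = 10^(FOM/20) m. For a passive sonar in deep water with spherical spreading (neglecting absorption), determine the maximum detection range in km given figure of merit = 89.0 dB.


28.18 km


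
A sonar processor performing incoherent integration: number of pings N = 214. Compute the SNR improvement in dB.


Gain = 5*log10(214) = 11.65

11.65 dB


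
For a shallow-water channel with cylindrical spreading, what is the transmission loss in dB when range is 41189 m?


TL = 10*log10(41189) = 46.15

46.15 dB


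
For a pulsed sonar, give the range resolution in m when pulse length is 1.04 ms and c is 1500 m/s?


dR = c*tau/2 = 1500 * 1.04e-3 / 2 = 0.78

0.78 m


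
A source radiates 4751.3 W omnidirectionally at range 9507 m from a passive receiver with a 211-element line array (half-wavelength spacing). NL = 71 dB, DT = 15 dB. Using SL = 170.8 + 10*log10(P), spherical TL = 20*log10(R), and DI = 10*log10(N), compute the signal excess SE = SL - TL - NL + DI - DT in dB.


Step 1: SL = 170.8 + 10*log10(4751.3) = 207.57 dB
Step 2: TL = 20*log10(9507) = 79.56 dB
Step 3: DI = 10*log10(211) = 23.24 dB
Step 4: SE = SL - TL - NL + DI - DT = 207.57 - 79.56 - 71 + 23.24 - 15 = 65.25

65.25 dB


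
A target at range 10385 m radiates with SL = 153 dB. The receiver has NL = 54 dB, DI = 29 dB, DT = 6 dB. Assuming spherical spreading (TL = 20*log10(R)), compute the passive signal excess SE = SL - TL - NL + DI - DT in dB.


Step 1: TL = 20*log10(10385) = 80.33 dB
Step 2: SE = 153 - 80.33 - 54 + 29 - 6 = 41.67

41.67 dB


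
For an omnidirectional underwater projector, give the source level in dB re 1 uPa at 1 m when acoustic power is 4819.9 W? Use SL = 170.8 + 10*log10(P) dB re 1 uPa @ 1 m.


SL = 170.8 + 10*log10(4819.9) = 170.8 + 36.83 = 207.63

207.63 dB


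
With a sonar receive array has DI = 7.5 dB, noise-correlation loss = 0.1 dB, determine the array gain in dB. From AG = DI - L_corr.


7.4 dB


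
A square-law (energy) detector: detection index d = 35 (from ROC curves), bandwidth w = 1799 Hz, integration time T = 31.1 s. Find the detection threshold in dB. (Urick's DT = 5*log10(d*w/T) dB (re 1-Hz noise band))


DT = 5*log10(d*w/T) = 5*log10(35 * 1799 / 31.1) = 5*log10(2024.6) = 16.53

16.53 dB


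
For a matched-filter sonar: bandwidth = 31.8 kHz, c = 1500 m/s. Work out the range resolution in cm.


2.36 cm


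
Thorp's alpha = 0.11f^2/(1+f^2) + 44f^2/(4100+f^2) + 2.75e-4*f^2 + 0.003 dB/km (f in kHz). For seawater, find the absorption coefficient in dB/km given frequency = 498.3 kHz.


f^2 = 248302.89
alpha = 0.11*248302.89/(1+248302.89) + 44*248302.89/(4100+248302.89) + 2.75e-4*248302.89 + 0.003 = 111.682

111.682 dB/km


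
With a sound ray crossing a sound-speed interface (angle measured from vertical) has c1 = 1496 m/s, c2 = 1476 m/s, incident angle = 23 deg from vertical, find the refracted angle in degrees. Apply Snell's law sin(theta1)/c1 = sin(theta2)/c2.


sin(theta2) = (c2/c1)*sin(theta1) = (1476/1496)*sin(23 deg) = 0.38551
theta2 = arcsin(0.38551) = 22.68

22.68 deg


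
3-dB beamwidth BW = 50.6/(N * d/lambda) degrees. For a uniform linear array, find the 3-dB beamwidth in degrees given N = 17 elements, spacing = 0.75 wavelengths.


BW = 50.6 / (17 * 0.75) = 50.6 / 12.75 = 3.97

3.97 deg


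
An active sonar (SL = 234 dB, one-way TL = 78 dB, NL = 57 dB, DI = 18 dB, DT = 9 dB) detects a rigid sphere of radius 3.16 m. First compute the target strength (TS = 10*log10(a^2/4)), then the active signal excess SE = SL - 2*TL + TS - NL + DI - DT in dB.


Step 1: TS = 10*log10(3.16^2/4) = 3.97 dB
Step 2: SE = SL - 2*TL + TS - NL + DI - DT = 234 - 2*78 + (3.97) - 57 + 18 - 9 = 33.97

33.97 dB


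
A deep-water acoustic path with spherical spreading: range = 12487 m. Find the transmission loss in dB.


TL = 20*log10(12487) = 81.93

81.93 dB


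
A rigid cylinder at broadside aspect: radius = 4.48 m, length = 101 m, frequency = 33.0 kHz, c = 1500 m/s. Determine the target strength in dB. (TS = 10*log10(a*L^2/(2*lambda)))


57.01 dB


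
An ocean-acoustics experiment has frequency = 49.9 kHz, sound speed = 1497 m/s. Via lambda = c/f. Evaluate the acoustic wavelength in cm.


3.0 cm


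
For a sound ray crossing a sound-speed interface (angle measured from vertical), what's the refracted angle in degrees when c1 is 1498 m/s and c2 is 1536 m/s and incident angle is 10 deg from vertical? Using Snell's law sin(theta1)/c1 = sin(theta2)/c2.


sin(theta2) = (c2/c1)*sin(theta1) = (1536/1498)*sin(10 deg) = 0.17805
theta2 = arcsin(0.17805) = 10.26

10.26 deg


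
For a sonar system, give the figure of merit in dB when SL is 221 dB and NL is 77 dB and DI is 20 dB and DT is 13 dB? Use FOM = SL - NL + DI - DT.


151 dB


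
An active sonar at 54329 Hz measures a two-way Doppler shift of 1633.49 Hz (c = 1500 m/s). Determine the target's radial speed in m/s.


From fd = 2*f*v/c, v = c*fd/(2*f) = 1500 * 1633.49 / (2*54329) = 22.55

22.55 m/s


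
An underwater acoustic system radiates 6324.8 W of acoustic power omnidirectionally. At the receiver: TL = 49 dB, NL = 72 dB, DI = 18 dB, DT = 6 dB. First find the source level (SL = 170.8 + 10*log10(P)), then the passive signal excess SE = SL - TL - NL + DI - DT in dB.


Step 1: SL = 170.8 + 10*log10(6324.8) = 208.81 dB
Step 2: SE = SL - TL - NL + DI - DT = 208.81 - 49 - 72 + 18 - 6 = 99.81

99.81 dB


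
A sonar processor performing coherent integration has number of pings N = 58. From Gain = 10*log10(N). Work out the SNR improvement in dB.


Gain = 10*log10(58) = 17.63

17.63 dB


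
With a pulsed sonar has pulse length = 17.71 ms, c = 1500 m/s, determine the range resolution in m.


dR = c*tau/2 = 1500 * 17.71e-3 / 2 = 13.2825

13.2825 m


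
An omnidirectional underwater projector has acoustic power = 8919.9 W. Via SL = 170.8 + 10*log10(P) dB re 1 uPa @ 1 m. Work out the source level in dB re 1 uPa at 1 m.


SL = 170.8 + 10*log10(8919.9) = 170.8 + 39.5 = 210.3

210.3 dB


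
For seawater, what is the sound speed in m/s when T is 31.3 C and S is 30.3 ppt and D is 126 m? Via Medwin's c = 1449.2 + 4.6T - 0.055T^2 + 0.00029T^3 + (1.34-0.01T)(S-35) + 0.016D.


c = 1449.2 + 4.6*31.3 - 0.055*31.3^2 + 0.00029*31.3^3 + (1.34 - 0.01*31.3)*(30.3 - 35) + 0.016*126 = 1545.38

1545.38 m/s


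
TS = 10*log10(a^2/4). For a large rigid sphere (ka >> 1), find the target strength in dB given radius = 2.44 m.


TS = 10*log10(2.44^2 / 4) = 10*log10(1.4884) = 1.73

1.73 dB


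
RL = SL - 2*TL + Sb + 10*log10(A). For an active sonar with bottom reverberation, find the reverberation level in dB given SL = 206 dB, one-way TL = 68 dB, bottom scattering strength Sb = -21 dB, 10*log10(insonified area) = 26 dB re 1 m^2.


RL = SL - 2*TL + Sb + 10*log10(A) = 206 - 2*68 + (-21) + 26 = 75

75 dB


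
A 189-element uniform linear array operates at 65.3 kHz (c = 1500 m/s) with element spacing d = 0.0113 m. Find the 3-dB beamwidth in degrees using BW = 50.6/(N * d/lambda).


Step 1: lambda = 1500/65300 = 0.02297 m
Step 2: d/lambda = 0.0113/0.02297 = 0.4919
Step 3: BW = 50.6/(N * d/lambda) = 50.6/(189 * 0.4919) = 0.54

0.54 deg


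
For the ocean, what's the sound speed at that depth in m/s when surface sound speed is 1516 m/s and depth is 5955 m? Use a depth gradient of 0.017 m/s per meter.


c = 1516 + 0.017 * 5955 = 1617.235

1617.235 m/s


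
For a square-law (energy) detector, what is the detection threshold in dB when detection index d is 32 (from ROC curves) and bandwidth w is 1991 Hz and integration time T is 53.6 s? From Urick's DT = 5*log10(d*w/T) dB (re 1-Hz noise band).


15.38 dB


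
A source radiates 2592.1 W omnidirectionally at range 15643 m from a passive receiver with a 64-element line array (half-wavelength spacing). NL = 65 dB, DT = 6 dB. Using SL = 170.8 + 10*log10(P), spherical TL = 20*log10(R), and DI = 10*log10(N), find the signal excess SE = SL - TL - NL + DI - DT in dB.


68.11 dB


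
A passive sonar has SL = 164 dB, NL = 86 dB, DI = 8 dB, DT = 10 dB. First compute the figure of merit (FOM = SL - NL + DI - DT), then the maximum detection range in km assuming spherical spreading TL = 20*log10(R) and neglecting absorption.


Step 1: FOM = SL - NL + DI - DT = 164 - 86 + 8 - 10 = 76 dB
Step 2: at max range FOM = TL = 20*log10(R), so R = 10^(76/20) = 6309.57 m = 6.31 km

6.31 km


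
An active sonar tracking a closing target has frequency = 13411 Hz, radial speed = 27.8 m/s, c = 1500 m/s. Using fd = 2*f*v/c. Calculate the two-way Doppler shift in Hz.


497.1 Hz


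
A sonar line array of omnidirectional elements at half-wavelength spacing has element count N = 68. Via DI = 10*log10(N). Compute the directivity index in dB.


DI = 10*log10(68) = 18.33

18.33 dB


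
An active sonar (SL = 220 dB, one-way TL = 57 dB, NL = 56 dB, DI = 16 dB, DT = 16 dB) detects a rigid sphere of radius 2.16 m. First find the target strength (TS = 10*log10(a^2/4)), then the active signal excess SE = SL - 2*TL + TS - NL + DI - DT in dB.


Step 1: TS = 10*log10(2.16^2/4) = 0.67 dB
Step 2: SE = SL - 2*TL + TS - NL + DI - DT = 220 - 2*57 + (0.67) - 56 + 16 - 16 = 50.67

50.67 dB


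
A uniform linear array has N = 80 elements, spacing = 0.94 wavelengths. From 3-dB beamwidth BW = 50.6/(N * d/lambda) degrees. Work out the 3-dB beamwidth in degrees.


BW = 50.6 / (80 * 0.94) = 50.6 / 75.2 = 0.67

0.67 deg


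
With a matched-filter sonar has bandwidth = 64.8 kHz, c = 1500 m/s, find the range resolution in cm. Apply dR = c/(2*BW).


dR = c/(2*BW) = 1500 / (2 * 64.8e3) = 0.0116 m = 1.16 cm

1.16 cm


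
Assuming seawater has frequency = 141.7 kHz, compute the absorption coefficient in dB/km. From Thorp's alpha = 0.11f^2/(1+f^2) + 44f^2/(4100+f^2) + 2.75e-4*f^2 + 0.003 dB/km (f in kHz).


f^2 = 20078.89
alpha = 0.11*20078.89/(1+20078.89) + 44*20078.89/(4100+20078.89) + 2.75e-4*20078.89 + 0.003 = 42.174

42.174 dB/km


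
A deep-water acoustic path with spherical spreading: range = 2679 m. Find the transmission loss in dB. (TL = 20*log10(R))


TL = 20*log10(2679) = 68.56

68.56 dB


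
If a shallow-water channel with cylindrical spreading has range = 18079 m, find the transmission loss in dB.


TL = 10*log10(18079) = 42.57

42.57 dB


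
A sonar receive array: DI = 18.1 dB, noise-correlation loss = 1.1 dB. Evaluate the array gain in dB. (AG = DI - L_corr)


AG = DI - L_corr = 18.1 - 1.1 = 17.0

17.0 dB


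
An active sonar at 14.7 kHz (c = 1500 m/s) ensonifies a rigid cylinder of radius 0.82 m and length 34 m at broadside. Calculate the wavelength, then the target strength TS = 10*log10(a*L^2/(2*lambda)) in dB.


Step 1: lambda = c/f = 1500/14700 = 0.10204 m
Step 2: TS = 10*log10(a*L^2/(2*lambda)) = 10*log10(0.82*34^2/(2*0.10204)) = 36.67

36.67 dB


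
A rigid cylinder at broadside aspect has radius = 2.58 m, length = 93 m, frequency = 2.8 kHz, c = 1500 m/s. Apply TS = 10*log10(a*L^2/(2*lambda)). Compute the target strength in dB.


43.19 dB


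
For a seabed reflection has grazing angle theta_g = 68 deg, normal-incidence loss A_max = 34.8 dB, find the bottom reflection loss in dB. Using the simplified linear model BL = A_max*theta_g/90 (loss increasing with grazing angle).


26.29 dB


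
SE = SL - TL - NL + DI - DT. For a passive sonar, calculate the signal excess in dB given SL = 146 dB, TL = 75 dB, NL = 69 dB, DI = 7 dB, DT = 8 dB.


SE = SL - TL - NL + DI - DT = 146 - 75 - 69 + 7 - 8 = 1

1 dB


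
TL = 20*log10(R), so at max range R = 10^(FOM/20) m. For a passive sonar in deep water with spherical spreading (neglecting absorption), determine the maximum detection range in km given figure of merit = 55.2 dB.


At max range FOM = TL, so 20*log10(R) = 55.2
R = 10^(55.2/20) = 575.44 m = 0.58 km

0.58 km


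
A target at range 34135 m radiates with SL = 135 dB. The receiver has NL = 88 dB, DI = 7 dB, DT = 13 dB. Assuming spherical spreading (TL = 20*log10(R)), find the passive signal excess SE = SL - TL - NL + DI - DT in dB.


Step 1: TL = 20*log10(34135) = 90.66 dB
Step 2: SE = 135 - 90.66 - 88 + 7 - 13 = -49.66

-49.66 dB


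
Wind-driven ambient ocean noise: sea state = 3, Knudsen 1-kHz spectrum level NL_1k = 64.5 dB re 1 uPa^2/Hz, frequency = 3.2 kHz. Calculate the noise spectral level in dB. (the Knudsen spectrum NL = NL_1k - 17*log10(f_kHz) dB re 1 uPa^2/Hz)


55.91 dB


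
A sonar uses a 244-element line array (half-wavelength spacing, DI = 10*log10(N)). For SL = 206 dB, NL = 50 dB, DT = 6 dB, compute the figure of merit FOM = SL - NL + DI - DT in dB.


Step 1: DI = 10*log10(244) = 23.87 dB
Step 2: FOM = SL - NL + DI - DT = 206 - 50 + 23.87 - 6 = 173.87

173.87 dB


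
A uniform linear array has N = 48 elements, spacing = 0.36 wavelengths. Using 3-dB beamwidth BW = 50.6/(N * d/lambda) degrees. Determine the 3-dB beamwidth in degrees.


BW = 50.6 / (48 * 0.36) = 50.6 / 17.28 = 2.93

2.93 deg


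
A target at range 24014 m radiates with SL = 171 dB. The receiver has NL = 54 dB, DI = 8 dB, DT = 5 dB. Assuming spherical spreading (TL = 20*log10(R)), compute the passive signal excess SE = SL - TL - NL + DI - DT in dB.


Step 1: TL = 20*log10(24014) = 87.61 dB
Step 2: SE = 171 - 87.61 - 54 + 8 - 5 = 32.39

32.39 dB


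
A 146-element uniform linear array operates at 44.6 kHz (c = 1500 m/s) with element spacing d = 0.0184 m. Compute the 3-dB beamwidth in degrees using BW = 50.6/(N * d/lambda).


Step 1: lambda = 1500/44600 = 0.03363 m
Step 2: d/lambda = 0.0184/0.03363 = 0.5471
Step 3: BW = 50.6/(N * d/lambda) = 50.6/(146 * 0.5471) = 0.63

0.63 deg


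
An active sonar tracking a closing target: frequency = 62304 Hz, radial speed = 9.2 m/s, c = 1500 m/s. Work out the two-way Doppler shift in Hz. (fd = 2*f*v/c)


fd = 2*f*v/c = 2 * 62304 * 9.2 / 1500 = 764.26

764.26 Hz


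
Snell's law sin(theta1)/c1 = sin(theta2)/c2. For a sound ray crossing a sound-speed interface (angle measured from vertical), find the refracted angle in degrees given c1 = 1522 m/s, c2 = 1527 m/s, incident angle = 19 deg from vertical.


19.06 deg


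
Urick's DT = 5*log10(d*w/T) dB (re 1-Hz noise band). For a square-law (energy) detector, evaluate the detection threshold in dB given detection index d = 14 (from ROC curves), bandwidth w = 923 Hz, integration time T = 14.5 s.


DT = 5*log10(d*w/T) = 5*log10(14 * 923 / 14.5) = 5*log10(891.17) = 14.75

14.75 dB


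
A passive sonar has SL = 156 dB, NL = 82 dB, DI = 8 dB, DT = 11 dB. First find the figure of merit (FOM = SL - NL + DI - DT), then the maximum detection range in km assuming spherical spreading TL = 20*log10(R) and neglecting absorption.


Step 1: FOM = SL - NL + DI - DT = 156 - 82 + 8 - 11 = 71 dB
Step 2: at max range FOM = TL = 20*log10(R), so R = 10^(71/20) = 3548.13 m = 3.55 km

3.55 km


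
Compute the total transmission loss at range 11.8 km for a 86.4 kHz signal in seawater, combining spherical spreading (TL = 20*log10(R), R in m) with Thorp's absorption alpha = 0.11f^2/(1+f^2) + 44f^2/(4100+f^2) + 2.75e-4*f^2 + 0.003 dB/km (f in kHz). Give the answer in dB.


Step 1 (Thorp): alpha = 0.11*7464.96/(1+7464.96) + 44*7464.96/(4100+7464.96) + 2.75e-4*7464.96 + 0.003 = 30.567 dB/km
Step 2: TL_spread = 20*log10(11800) = 81.44 dB
Step 3: TL_abs = alpha*R = 30.567 * 11.8 = 360.69 dB
Step 4: TL_total = 81.44 + 360.69 = 442.13

442.13 dB


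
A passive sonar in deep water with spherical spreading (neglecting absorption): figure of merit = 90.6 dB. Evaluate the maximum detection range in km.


33.88 km


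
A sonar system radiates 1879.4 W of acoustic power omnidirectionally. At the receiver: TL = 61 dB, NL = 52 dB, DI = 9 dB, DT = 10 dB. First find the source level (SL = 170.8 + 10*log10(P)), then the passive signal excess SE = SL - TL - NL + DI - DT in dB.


Step 1: SL = 170.8 + 10*log10(1879.4) = 203.54 dB
Step 2: SE = SL - TL - NL + DI - DT = 203.54 - 61 - 52 + 9 - 10 = 89.54

89.54 dB


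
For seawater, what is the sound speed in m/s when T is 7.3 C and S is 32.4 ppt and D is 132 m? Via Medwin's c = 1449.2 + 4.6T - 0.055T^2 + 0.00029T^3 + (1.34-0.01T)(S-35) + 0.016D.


c = 1449.2 + 4.6*7.3 - 0.055*7.3^2 + 0.00029*7.3^3 + (1.34 - 0.01*7.3)*(32.4 - 35) + 0.016*132 = 1478.78

1478.78 m/s


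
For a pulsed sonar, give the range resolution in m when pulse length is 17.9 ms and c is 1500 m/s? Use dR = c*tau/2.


dR = c*tau/2 = 1500 * 17.9e-3 / 2 = 13.425

13.425 m


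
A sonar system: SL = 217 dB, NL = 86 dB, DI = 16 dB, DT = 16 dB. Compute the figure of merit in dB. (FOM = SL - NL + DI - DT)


FOM = SL - NL + DI - DT = 217 - 86 + 16 - 16 = 131

131 dB


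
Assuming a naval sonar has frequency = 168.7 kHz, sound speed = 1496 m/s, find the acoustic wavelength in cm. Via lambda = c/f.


0.89 cm


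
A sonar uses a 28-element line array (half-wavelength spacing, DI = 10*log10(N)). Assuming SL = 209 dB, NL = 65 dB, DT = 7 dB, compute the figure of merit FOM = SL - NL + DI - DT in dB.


Step 1: DI = 10*log10(28) = 14.47 dB
Step 2: FOM = SL - NL + DI - DT = 209 - 65 + 14.47 - 7 = 151.47

151.47 dB


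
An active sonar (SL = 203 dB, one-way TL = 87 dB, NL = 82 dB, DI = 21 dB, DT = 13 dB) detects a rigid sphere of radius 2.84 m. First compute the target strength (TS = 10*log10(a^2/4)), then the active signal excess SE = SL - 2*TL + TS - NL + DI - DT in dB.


Step 1: TS = 10*log10(2.84^2/4) = 3.05 dB
Step 2: SE = SL - 2*TL + TS - NL + DI - DT = 203 - 2*87 + (3.05) - 82 + 21 - 13 = -41.95

-41.95 dB


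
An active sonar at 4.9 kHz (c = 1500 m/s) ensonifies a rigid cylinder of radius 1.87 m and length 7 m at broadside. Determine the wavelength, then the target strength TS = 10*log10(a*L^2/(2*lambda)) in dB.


Step 1: lambda = c/f = 1500/4900 = 0.30612 m
Step 2: TS = 10*log10(a*L^2/(2*lambda)) = 10*log10(1.87*7^2/(2*0.30612)) = 21.75

21.75 dB


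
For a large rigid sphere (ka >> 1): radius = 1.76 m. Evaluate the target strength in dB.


TS = 10*log10(1.76^2 / 4) = 10*log10(0.7744) = -1.11

-1.11 dB


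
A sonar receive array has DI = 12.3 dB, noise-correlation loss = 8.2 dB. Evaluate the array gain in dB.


AG = DI - L_corr = 12.3 - 8.2 = 4.1

4.1 dB


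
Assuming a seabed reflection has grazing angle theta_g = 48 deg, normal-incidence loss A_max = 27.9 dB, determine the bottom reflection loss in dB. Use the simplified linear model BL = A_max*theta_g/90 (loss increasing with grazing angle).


BL = A_max * theta_g / 90 = 27.9 * 48 / 90 = 14.88

14.88 dB


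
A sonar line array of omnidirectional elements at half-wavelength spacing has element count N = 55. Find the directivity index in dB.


DI = 10*log10(55) = 17.4

17.4 dB


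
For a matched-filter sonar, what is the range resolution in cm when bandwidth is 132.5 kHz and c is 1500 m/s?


dR = c/(2*BW) = 1500 / (2 * 132.5e3) = 0.0057 m = 0.57 cm

0.57 cm


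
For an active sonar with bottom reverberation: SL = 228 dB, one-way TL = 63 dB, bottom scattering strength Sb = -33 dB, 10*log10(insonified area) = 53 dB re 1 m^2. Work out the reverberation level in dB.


RL = SL - 2*TL + Sb + 10*log10(A) = 228 - 2*63 + (-33) + 53 = 122

122 dB


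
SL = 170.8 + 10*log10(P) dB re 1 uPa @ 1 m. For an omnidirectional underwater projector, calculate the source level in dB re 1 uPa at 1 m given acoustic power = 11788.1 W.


SL = 170.8 + 10*log10(11788.1) = 170.8 + 40.71 = 211.51

211.51 dB


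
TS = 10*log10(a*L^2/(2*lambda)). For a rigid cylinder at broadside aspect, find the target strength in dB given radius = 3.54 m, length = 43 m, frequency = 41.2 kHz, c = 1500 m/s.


lambda = 1500/41200 = 0.03641 m
TS = 10*log10(3.54*43^2/(2*0.03641)) = 49.54

49.54 dB


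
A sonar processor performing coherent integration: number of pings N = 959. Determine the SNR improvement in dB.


Gain = 10*log10(959) = 29.82

29.82 dB


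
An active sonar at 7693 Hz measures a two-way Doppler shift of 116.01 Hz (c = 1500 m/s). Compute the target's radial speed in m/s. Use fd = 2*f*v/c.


From fd = 2*f*v/c, v = c*fd/(2*f) = 1500 * 116.01 / (2*7693) = 11.31

11.31 m/s


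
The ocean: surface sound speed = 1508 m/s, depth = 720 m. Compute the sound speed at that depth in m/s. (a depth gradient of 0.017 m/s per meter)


1520.24 m/s


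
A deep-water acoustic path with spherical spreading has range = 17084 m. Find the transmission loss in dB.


84.65 dB


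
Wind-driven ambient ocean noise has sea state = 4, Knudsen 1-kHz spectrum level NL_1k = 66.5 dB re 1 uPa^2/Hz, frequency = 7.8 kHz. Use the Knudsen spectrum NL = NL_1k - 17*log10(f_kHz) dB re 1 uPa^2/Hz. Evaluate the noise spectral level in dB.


NL = NL_1k - 17*log10(f_kHz) = 66.5 - 17*log10(7.8) = 66.5 - (15.17) = 51.33

51.33 dB


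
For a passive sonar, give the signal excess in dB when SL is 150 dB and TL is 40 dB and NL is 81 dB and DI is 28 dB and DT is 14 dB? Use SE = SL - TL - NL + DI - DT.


43 dB


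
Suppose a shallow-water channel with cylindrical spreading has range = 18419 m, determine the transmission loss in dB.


TL = 10*log10(18419) = 42.65

42.65 dB


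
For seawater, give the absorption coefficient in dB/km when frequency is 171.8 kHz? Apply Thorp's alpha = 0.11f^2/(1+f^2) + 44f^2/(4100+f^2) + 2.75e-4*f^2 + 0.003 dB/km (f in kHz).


f^2 = 29515.24
alpha = 0.11*29515.24/(1+29515.24) + 44*29515.24/(4100+29515.24) + 2.75e-4*29515.24 + 0.003 = 46.863

46.863 dB/km


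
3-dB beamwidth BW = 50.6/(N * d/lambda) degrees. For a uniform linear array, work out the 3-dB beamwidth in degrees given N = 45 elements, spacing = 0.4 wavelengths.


BW = 50.6 / (45 * 0.4) = 50.6 / 18.0 = 2.81

2.81 deg


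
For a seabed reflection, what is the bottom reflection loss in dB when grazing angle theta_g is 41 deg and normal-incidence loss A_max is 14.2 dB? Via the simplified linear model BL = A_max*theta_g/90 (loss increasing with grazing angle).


BL = A_max * theta_g / 90 = 14.2 * 41 / 90 = 6.47

6.47 dB


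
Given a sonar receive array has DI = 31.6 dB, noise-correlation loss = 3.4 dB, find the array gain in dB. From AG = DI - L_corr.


AG = DI - L_corr = 31.6 - 3.4 = 28.2

28.2 dB


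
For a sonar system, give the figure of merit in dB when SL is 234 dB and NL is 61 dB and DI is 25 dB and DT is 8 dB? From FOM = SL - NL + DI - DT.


FOM = SL - NL + DI - DT = 234 - 61 + 25 - 8 = 190

190 dB


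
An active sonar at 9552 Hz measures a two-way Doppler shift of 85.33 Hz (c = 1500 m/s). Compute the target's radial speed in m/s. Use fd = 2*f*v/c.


6.7 m/s


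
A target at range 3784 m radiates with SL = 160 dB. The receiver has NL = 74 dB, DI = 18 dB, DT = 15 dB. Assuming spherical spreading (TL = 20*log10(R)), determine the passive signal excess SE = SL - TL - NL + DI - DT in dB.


Step 1: TL = 20*log10(3784) = 71.56 dB
Step 2: SE = 160 - 71.56 - 74 + 18 - 15 = 17.44

17.44 dB


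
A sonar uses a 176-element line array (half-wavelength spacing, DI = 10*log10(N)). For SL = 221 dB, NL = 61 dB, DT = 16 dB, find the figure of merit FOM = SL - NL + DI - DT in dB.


Step 1: DI = 10*log10(176) = 22.46 dB
Step 2: FOM = SL - NL + DI - DT = 221 - 61 + 22.46 - 16 = 166.46

166.46 dB


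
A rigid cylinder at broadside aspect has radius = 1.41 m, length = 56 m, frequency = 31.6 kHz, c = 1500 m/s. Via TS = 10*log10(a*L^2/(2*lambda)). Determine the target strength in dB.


lambda = 1500/31600 = 0.04747 m
TS = 10*log10(1.41*56^2/(2*0.04747)) = 46.68

46.68 dB


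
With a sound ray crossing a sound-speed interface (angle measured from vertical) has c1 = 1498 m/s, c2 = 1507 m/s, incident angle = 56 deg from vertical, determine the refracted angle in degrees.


sin(theta2) = (c2/c1)*sin(theta1) = (1507/1498)*sin(56 deg) = 0.83402
theta2 = arcsin(0.83402) = 56.51

56.51 deg


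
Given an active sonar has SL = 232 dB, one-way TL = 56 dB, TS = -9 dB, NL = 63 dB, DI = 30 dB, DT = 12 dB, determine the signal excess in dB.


66 dB


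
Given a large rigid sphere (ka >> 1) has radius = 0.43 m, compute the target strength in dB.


-13.35 dB


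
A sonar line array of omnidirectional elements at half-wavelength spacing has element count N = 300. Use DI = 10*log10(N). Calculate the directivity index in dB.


DI = 10*log10(300) = 24.77

24.77 dB


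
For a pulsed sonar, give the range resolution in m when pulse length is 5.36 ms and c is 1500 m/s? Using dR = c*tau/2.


dR = c*tau/2 = 1500 * 5.36e-3 / 2 = 4.02

4.02 m


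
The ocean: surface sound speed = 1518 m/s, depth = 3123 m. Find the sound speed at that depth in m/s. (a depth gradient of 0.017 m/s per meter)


1571.091 m/s


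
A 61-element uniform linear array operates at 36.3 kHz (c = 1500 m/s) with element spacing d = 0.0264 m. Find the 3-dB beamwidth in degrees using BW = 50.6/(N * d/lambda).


1.3 deg


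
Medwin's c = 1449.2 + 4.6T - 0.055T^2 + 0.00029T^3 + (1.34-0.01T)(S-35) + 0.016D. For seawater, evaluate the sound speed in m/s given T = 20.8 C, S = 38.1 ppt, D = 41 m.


1527.86 m/s


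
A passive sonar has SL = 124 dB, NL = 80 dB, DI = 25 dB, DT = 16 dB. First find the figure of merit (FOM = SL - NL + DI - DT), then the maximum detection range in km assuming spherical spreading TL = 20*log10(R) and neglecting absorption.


Step 1: FOM = SL - NL + DI - DT = 124 - 80 + 25 - 16 = 53 dB
Step 2: at max range FOM = TL = 20*log10(R), so R = 10^(53/20) = 446.68 m = 0.45 km

0.45 km


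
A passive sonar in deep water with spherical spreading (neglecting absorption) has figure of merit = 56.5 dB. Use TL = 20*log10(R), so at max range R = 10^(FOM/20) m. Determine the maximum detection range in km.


At max range FOM = TL, so 20*log10(R) = 56.5
R = 10^(56.5/20) = 668.34 m = 0.67 km

0.67 km


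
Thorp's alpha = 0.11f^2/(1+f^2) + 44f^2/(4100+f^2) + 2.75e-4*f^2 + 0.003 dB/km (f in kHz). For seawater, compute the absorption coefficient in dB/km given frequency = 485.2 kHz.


f^2 = 235419.04
alpha = 0.11*235419.04/(1+235419.04) + 44*235419.04/(4100+235419.04) + 2.75e-4*235419.04 + 0.003 = 108.1

108.1 dB/km


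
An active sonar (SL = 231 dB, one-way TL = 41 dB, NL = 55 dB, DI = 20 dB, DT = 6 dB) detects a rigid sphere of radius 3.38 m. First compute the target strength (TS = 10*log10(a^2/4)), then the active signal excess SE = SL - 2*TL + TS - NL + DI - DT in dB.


Step 1: TS = 10*log10(3.38^2/4) = 4.56 dB
Step 2: SE = SL - 2*TL + TS - NL + DI - DT = 231 - 2*41 + (4.56) - 55 + 20 - 6 = 112.56

112.56 dB


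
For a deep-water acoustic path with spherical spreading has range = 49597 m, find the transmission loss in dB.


TL = 20*log10(49597) = 93.91

93.91 dB


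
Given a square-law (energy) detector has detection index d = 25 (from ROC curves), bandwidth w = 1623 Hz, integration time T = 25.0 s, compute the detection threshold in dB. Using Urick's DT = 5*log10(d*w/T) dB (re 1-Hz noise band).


DT = 5*log10(d*w/T) = 5*log10(25 * 1623 / 25.0) = 5*log10(1623.0) = 16.05

16.05 dB


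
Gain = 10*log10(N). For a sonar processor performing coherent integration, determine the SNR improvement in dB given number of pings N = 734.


28.66 dB


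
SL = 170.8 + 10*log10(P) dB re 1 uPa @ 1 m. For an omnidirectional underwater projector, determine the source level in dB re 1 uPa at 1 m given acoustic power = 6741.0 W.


SL = 170.8 + 10*log10(6741.0) = 170.8 + 38.29 = 209.09

209.09 dB


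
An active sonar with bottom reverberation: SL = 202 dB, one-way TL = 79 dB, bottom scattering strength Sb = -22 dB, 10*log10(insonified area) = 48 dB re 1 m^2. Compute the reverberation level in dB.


70 dB


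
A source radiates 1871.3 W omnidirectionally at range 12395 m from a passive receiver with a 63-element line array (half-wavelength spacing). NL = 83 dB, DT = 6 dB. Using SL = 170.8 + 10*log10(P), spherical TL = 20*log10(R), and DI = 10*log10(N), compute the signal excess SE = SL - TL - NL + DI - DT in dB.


50.65 dB


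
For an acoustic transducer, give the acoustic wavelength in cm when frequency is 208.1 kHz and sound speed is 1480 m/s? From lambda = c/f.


lambda = c/f = 1480 / 208100 = 0.0071 m = 0.71 cm

0.71 cm


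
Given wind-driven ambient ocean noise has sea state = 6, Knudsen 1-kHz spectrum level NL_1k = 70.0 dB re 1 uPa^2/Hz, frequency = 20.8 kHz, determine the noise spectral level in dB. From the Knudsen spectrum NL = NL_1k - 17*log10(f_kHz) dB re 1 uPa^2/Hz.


NL = NL_1k - 17*log10(f_kHz) = 70.0 - 17*log10(20.8) = 70.0 - (22.41) = 47.59

47.59 dB


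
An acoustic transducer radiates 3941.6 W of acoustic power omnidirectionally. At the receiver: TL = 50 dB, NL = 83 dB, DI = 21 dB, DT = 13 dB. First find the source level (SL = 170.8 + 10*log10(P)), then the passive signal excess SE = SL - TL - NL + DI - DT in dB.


Step 1: SL = 170.8 + 10*log10(3941.6) = 206.76 dB
Step 2: SE = SL - TL - NL + DI - DT = 206.76 - 50 - 83 + 21 - 13 = 81.76

81.76 dB


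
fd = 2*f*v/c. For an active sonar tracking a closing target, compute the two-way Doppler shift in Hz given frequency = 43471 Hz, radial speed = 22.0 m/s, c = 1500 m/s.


fd = 2*f*v/c = 2 * 43471 * 22.0 / 1500 = 1275.15

1275.15 Hz


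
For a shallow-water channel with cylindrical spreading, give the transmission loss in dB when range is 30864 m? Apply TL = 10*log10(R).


44.89 dB


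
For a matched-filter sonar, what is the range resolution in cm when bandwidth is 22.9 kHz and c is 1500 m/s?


dR = c/(2*BW) = 1500 / (2 * 22.9e3) = 0.0328 m = 3.28 cm

3.28 cm


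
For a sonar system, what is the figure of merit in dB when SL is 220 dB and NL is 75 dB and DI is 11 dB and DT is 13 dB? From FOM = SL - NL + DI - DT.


143 dB


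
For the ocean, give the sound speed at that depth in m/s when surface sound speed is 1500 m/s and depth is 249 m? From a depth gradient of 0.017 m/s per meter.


c = 1500 + 0.017 * 249 = 1504.233

1504.233 m/s


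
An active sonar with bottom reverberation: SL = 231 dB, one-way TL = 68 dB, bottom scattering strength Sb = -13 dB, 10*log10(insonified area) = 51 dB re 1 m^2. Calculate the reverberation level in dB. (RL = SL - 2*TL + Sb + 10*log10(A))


133 dB


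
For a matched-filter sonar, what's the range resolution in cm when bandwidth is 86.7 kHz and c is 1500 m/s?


dR = c/(2*BW) = 1500 / (2 * 86.7e3) = 0.0087 m = 0.87 cm

0.87 cm


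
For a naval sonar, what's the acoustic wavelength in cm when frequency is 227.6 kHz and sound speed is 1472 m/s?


0.65 cm


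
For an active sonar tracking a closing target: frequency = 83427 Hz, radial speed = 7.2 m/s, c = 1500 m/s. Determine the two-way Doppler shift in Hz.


fd = 2*f*v/c = 2 * 83427 * 7.2 / 1500 = 800.9

800.9 Hz


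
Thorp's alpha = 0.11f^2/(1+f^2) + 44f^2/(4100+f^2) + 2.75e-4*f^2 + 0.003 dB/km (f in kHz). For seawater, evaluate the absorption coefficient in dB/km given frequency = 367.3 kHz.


f^2 = 134909.29
alpha = 0.11*134909.29/(1+134909.29) + 44*134909.29/(4100+134909.29) + 2.75e-4*134909.29 + 0.003 = 79.915

79.915 dB/km


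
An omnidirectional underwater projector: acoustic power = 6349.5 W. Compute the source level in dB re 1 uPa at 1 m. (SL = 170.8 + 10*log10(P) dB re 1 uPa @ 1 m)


SL = 170.8 + 10*log10(6349.5) = 170.8 + 38.03 = 208.83

208.83 dB


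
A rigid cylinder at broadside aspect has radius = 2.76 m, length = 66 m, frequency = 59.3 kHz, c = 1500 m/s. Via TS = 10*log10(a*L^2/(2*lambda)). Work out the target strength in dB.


lambda = 1500/59300 = 0.0253 m
TS = 10*log10(2.76*66^2/(2*0.0253)) = 53.76

53.76 dB


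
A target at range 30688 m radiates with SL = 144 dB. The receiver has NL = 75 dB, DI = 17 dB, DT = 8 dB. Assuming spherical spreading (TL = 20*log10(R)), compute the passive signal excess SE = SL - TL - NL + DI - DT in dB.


-11.74 dB


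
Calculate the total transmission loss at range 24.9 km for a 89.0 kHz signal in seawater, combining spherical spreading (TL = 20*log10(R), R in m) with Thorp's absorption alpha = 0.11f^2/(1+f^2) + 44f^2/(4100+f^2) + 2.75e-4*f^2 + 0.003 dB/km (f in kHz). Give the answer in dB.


866.9 dB


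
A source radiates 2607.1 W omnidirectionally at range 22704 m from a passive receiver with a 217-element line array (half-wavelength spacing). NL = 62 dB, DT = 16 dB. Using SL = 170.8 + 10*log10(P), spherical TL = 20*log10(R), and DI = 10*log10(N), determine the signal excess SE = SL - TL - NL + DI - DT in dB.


63.2 dB


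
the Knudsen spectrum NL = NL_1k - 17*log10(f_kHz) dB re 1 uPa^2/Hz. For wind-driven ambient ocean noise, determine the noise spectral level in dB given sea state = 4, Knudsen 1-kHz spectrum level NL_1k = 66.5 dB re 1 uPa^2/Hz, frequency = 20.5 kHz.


44.2 dB


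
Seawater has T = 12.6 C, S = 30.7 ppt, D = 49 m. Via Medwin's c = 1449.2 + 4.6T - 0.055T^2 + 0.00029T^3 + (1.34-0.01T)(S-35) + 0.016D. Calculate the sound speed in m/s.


1494.57 m/s


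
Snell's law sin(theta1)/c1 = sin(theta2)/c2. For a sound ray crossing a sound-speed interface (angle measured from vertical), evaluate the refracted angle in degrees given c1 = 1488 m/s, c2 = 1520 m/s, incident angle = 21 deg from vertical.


21.47 deg
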